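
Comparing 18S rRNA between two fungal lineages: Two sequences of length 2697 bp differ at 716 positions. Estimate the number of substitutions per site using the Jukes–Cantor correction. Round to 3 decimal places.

0.328

p = 716/2697 ≈ 0.26548.
d = −(3/4) ln(1 − 4p/3) = −0.75 ln(1 − 0.353973) = −0.75 ln(0.646027)
  = −0.75 × (-0.436914) = 0.327686 substitutions/site.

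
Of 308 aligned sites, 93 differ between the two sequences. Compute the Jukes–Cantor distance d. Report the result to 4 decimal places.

p = 93/308 ≈ 0.301948.
d = −(3/4) ln(1 − 4p/3) = −0.75 ln(1 − 0.402597) = −0.75 ln(0.597403)
  = −0.75 × (-0.515163) = 0.386372 substitutions/site.

0.3864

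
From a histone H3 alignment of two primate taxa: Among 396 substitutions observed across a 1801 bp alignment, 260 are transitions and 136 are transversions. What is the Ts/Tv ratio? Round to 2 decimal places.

1.91

R = 260/136 = 1.911764… ≈ 1.91 (to 2 d.p.).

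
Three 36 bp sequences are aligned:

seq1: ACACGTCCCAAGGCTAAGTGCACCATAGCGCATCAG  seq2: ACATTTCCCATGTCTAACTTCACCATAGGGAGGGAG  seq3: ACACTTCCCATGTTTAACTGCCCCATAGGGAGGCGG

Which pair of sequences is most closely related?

seq1–seq2: 11/36 differ, p = 0.306, d = 0.392.
seq1–seq3: 11/36 differ, p = 0.306, d = 0.392.
seq2–seq3: 6/36 differ, p = 0.167, d = 0.188.
The smallest distance is between seq2 and seq3.

seq2 and seq3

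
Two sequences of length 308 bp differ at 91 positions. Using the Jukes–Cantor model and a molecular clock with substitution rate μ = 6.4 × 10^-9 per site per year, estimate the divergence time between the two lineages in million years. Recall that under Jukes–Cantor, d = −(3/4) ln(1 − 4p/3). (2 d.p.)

p = 91/308 ≈ 0.295455.
d = −(3/4) ln(1 − 4p/3) = −0.75 ln(1 − 0.39394) = −0.75 ln(0.60606)
  = −0.75 × (-0.500776) = 0.375582 substitutions/site.
Under a molecular clock d = 2μt, so t = d/(2μ) = 0.375582 / (2 × 6.4 × 10^-9) = 29.34 million years.

29.34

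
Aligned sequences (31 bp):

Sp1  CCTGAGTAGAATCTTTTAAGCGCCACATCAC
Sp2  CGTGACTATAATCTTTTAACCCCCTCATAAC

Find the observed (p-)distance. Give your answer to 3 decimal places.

0.226

The sequences differ at 7 of 31 positions (sites 2, 6, 9, 20, 22, 25, 29).
p = 7/31 = 0.225806… ≈ 0.226 (to 3 d.p.).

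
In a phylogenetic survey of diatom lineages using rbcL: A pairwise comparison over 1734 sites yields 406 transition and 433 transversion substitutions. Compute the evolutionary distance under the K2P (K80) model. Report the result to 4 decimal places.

0.8059

P = 406/1734 ≈ 0.234141 and Q = 433/1734 ≈ 0.249712.
Under the Kimura two-parameter model, d = −½ ln(1 − 2P − Q) − ¼ ln(1 − 2Q).
1 − 2P − Q = 0.282006, giving −½ ln(0.282006) = 0.632913.
1 − 2Q = 0.500576, giving −¼ ln(0.500576) = 0.172999.
d = 0.632913 + 0.172999 = 0.805912.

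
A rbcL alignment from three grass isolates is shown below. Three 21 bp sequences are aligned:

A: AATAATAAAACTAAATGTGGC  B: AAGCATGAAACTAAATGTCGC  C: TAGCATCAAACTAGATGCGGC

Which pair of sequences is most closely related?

A–B: 4/21 differ, p = 0.190, d = 0.220.
A–C: 6/21 differ, p = 0.286, d = 0.360.
B–C: 5/21 differ, p = 0.238, d = 0.286.
The smallest distance is between A and B.

A and B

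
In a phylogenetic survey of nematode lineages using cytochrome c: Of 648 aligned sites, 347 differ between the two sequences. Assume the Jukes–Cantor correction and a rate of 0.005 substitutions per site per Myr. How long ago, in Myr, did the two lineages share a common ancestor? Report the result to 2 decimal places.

p = 347/648 ≈ 0.535494.
d = −(3/4) ln(1 − 4p/3) = −0.75 ln(1 − 0.713992) = −0.75 ln(0.286008)
  = −0.75 × (-1.251735) = 0.938801 substitutions/site.
Under a molecular clock d = 2μt, so t = d/(2μ) = 0.938801 / (2 × 0.005) = 93.88 Myr.

93.88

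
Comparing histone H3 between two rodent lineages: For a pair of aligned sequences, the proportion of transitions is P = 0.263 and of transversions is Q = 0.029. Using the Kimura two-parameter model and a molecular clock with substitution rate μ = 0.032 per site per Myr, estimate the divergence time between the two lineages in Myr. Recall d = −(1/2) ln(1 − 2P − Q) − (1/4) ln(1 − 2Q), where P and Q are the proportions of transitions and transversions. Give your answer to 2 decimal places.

Under the Kimura two-parameter model, d = −½ ln(1 − 2P − Q) − ¼ ln(1 − 2Q).
1 − 2P − Q = 0.445, giving −½ ln(0.445) = 0.404840.
1 − 2Q = 0.942, giving −¼ ln(0.942) = 0.014938.
d = 0.404840 + 0.014938 = 0.419778.
Under a molecular clock d = 2μt, so t = d/(2μ) = 0.419778 / (2 × 0.032) = 6.56 Myr.

6.56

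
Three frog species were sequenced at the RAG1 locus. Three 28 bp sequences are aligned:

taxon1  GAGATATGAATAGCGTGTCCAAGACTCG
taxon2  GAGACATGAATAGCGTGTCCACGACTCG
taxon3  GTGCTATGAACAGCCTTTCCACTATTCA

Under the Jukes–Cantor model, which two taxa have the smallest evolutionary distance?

taxon1 and taxon2

taxon1–taxon2: 2/28 differ, p = 0.071, d = 0.075.
taxon1–taxon3: 9/28 differ, p = 0.321, d = 0.420.
taxon2–taxon3: 9/28 differ, p = 0.321, d = 0.420.
The smallest distance is between taxon1 and taxon2.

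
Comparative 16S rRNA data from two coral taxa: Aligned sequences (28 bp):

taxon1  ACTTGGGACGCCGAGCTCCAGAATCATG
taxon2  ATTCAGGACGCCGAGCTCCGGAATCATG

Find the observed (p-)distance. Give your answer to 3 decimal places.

The sequences differ at 4 of 28 positions (sites 2, 4, 5, 20).
p = 4/28 = 0.142857… ≈ 0.143 (to 3 d.p.).

0.143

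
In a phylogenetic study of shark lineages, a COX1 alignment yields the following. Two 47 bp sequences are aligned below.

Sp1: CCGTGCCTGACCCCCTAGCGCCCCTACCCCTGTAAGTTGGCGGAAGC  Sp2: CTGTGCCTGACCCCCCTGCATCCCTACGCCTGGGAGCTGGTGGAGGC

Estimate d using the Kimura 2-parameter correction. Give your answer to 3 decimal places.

Of 47 sites, 8 differences are transitions and 3 are transversions, so P = 8/47 ≈ 0.170213 and Q = 3/47 ≈ 0.06383.
Under the Kimura two-parameter model, d = −½ ln(1 − 2P − Q) − ¼ ln(1 − 2Q).
1 − 2P − Q = 0.595744, giving −½ ln(0.595744) = 0.258972.
1 − 2Q = 0.87234, giving −¼ ln(0.87234) = 0.034144.
d = 0.258972 + 0.034144 = 0.293116.

0.293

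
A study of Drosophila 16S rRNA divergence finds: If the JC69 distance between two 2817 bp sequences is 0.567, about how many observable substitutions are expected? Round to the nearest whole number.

1121

Invert JC69: p = (3/4)(1 − e^(−4d/3)) = 0.75 × (1 − e^(-0.756)) = 0.75 × (1 − 0.469541) = 0.397844.
Expected differing sites = pL ≈ 0.397844 × 2817 = 1120.726548 ≈ 1121.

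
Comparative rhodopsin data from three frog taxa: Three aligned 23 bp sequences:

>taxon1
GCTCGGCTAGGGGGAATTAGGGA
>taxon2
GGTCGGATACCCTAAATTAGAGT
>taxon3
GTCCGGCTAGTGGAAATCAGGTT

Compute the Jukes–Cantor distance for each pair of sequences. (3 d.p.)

taxon1–taxon2: 9/23 sites differ → p ≈ 0.391304, d = −0.75 ln(1 − 0.521739) = 0.553199 ≈ 0.553.
taxon1–taxon3: 7/23 sites differ → p ≈ 0.304348, d = −0.75 ln(1 − 0.405797) = 0.390401 ≈ 0.390.
taxon2–taxon3: 10/23 sites differ → p ≈ 0.434783, d = −0.75 ln(1 − 0.579711) = 0.650110 ≈ 0.650.

d(taxon1,taxon2) = 0.553, d(taxon1,taxon3) = 0.390, d(taxon2,taxon3) = 0.650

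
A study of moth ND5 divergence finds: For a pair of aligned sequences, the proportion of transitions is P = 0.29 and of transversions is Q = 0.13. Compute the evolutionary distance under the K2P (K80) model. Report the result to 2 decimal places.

0.69

Under the Kimura two-parameter model, d = −½ ln(1 − 2P − Q) − ¼ ln(1 − 2Q).
1 − 2P − Q = 0.29, giving −½ ln(0.29) = 0.618937.
1 − 2Q = 0.74, giving −¼ ln(0.74) = 0.075276.
d = 0.618937 + 0.075276 = 0.694213.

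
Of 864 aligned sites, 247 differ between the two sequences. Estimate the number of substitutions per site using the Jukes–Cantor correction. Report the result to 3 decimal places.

p = 247/864 ≈ 0.28588.
d = −(3/4) ln(1 − 4p/3) = −0.75 ln(1 − 0.381173) = −0.75 ln(0.618827)
  = −0.75 × (-0.479930) = 0.359948 substitutions/site.

0.360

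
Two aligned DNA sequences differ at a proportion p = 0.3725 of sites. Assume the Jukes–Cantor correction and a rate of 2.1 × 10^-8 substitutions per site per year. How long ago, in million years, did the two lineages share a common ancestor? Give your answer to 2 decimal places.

d = −(3/4) ln(1 − 4p/3) = −0.75 ln(1 − 0.496667) = −0.75 ln(0.503333)
  = −0.75 × (-0.686503) = 0.514877 substitutions/site.
Under a molecular clock d = 2μt, so t = d/(2μ) = 0.514877 / (2 × 2.1 × 10^-8) = 12.26 million years.

12.26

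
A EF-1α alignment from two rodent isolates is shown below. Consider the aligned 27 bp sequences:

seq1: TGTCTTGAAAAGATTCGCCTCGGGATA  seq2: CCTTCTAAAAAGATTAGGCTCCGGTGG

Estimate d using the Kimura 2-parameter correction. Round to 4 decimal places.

Of 27 sites, 5 differences are transitions and 6 are transversions, so P = 5/27 ≈ 0.185185 and Q = 6/27 ≈ 0.222222.
Under the Kimura two-parameter model, d = −½ ln(1 − 2P − Q) − ¼ ln(1 − 2Q).
1 − 2P − Q = 0.407408, giving −½ ln(0.407408) = 0.448970.
1 − 2Q = 0.555556, giving −¼ ln(0.555556) = 0.146946.
d = 0.448970 + 0.146946 = 0.595916.

0.5959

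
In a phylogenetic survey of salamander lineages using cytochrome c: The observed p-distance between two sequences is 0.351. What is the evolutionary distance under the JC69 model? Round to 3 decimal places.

0.473

d = −(3/4) ln(1 − 4p/3) = −0.75 ln(1 − 0.468) = −0.75 ln(0.532)
  = −0.75 × (-0.631112) = 0.473334 substitutions/site.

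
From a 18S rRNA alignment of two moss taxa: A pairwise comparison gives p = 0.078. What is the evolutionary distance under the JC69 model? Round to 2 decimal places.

0.08

d = −(3/4) ln(1 − 4p/3) = −0.75 ln(1 − 0.104) = −0.75 ln(0.896)
  = −0.75 × (-0.109815) = 0.082361 substitutions/site.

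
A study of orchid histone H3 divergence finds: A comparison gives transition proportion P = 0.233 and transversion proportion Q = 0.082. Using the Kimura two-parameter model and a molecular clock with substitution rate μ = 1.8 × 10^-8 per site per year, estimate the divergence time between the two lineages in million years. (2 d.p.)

Under the Kimura two-parameter model, d = −½ ln(1 − 2P − Q) − ¼ ln(1 − 2Q).
1 − 2P − Q = 0.452, giving −½ ln(0.452) = 0.397037.
1 − 2Q = 0.836, giving −¼ ln(0.836) = 0.044782.
d = 0.397037 + 0.044782 = 0.441819.
Under a molecular clock d = 2μt, so t = d/(2μ) = 0.441819 / (2 × 1.8 × 10^-8) = 12.27 million years.

12.27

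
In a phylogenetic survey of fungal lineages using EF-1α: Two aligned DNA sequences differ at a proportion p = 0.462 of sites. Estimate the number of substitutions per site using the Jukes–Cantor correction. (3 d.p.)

d = −(3/4) ln(1 − 4p/3) = −0.75 ln(1 − 0.616) = −0.75 ln(0.384)
  = −0.75 × (-0.957113) = 0.717835 substitutions/site.

0.718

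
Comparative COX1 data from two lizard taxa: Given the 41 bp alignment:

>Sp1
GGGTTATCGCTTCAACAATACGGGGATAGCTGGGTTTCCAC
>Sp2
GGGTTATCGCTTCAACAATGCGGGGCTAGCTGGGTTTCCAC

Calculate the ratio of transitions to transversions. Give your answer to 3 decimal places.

1.000

Transitions are A↔G and C↔T; transversions are all other mismatches.
Transitions: 1. Transversions: 1.
R = 1/1 = 1.000.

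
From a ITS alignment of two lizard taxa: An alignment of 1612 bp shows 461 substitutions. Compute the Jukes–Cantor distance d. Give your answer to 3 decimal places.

0.360

p = 461/1612 ≈ 0.28598.
d = −(3/4) ln(1 − 4p/3) = −0.75 ln(1 − 0.381307) = −0.75 ln(0.618693)
  = −0.75 × (-0.480146) = 0.360110 substitutions/site.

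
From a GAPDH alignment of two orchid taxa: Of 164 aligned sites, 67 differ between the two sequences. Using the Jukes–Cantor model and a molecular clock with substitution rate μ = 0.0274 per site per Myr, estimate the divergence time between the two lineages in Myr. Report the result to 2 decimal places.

p = 67/164 ≈ 0.408537.
d = −(3/4) ln(1 − 4p/3) = −0.75 ln(1 − 0.544716) = −0.75 ln(0.455284)
  = −0.75 × (-0.786834) = 0.590126 substitutions/site.
Under a molecular clock d = 2μt, so t = d/(2μ) = 0.590126 / (2 × 0.0274) = 10.77 Myr.

10.77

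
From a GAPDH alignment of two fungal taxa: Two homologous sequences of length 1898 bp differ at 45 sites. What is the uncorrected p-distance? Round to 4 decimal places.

p = 45/1898 = 0.023709… ≈ 0.0237 (to 4 d.p.).

0.0237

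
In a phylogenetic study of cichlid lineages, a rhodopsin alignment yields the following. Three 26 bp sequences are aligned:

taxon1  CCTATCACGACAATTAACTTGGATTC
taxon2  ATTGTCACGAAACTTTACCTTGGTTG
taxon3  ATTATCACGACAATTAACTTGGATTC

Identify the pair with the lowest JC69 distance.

taxon1–taxon2: 10/26 differ, p = 0.385, d = 0.539.
taxon1–taxon3: 2/26 differ, p = 0.077, d = 0.081.
taxon2–taxon3: 8/26 differ, p = 0.308, d = 0.396.
The smallest distance is between taxon1 and taxon3.

taxon1 and taxon3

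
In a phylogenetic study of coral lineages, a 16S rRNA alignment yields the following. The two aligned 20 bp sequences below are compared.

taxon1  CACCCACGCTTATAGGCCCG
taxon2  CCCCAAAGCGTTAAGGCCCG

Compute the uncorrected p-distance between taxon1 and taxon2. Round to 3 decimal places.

The sequences differ at 6 of 20 positions (sites 2, 5, 7, 10, 12, 13).
p = 6/20 = 0.300.

0.300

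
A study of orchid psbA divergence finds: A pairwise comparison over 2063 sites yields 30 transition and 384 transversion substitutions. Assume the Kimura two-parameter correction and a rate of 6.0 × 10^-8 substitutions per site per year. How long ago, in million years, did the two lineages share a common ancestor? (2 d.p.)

1.98

P = 30/2063 ≈ 0.014542 and Q = 384/2063 ≈ 0.186137.
Under the Kimura two-parameter model, d = −½ ln(1 − 2P − Q) − ¼ ln(1 − 2Q).
1 − 2P − Q = 0.784779, giving −½ ln(0.784779) = 0.121177.
1 − 2Q = 0.627726, giving −¼ ln(0.627726) = 0.116413.
d = 0.121177 + 0.116413 = 0.237590.
Under a molecular clock d = 2μt, so t = d/(2μ) = 0.237590 / (2 × 6.0 × 10^-8) = 1.98 million years.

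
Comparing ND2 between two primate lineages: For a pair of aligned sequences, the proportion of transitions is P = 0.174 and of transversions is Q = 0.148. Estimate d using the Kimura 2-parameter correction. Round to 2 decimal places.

0.43

Under the Kimura two-parameter model, d = −½ ln(1 − 2P − Q) − ¼ ln(1 − 2Q).
1 − 2P − Q = 0.504, giving −½ ln(0.504) = 0.342590.
1 − 2Q = 0.704, giving −¼ ln(0.704) = 0.087744.
d = 0.342590 + 0.087744 = 0.430334.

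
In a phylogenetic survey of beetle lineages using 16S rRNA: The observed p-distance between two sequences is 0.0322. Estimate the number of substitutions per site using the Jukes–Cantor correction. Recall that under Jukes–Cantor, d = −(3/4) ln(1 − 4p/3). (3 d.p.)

0.033

d = −(3/4) ln(1 − 4p/3) = −0.75 ln(1 − 0.042933) = −0.75 ln(0.957067)
  = −0.75 × (-0.043882) = 0.032912 substitutions/site.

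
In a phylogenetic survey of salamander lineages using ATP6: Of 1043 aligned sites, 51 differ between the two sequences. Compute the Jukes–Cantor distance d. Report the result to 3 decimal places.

p = 51/1043 ≈ 0.048897.
d = −(3/4) ln(1 − 4p/3) = −0.75 ln(1 − 0.065196) = −0.75 ln(0.934804)
  = −0.75 × (-0.067418) = 0.050564 substitutions/site.

0.051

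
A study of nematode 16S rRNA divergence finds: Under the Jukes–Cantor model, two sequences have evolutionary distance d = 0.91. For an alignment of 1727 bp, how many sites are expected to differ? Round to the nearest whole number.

910

Invert JC69: p = (3/4)(1 − e^(−4d/3)) = 0.75 × (1 − e^(-1.213333)) = 0.75 × (1 − 0.297205) = 0.527096.
Expected differing sites = pL ≈ 0.527096 × 1727 = 910.294792 ≈ 910.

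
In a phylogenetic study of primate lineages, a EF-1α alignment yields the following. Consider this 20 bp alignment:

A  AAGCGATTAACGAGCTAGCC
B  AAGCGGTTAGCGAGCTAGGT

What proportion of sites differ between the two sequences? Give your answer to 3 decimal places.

The sequences differ at 4 of 20 positions (sites 6, 10, 19, 20).
p = 4/20 = 0.200.

0.200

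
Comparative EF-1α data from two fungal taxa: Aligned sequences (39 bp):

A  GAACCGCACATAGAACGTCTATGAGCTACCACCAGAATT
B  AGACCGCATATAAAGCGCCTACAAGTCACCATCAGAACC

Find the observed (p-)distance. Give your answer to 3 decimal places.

The sequences differ at 13 of 39 positions.
p = 13/39 = 0.333333… ≈ 0.333 (to 3 d.p.).

0.333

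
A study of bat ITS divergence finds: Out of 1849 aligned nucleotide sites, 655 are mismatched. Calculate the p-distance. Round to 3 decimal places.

p = 655/1849 = 0.354245… ≈ 0.354 (to 3 d.p.).

0.354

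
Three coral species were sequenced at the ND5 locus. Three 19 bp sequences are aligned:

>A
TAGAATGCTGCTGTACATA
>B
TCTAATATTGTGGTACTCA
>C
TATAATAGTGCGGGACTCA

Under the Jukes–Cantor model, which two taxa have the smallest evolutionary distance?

B and C

A–B: 8/19 differ, p = 0.421, d = 0.618.
A–C: 7/19 differ, p = 0.368, d = 0.507.
B–C: 4/19 differ, p = 0.211, d = 0.247.
The smallest distance is between B and C.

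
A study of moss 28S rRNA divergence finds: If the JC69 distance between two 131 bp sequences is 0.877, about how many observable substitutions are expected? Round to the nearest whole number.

Invert JC69: p = (3/4)(1 − e^(−4d/3)) = 0.75 × (1 − e^(-1.169333)) = 0.75 × (1 − 0.310574) = 0.517070.
Expected differing sites = pL ≈ 0.517070 × 131 = 67.73617 ≈ 68.

68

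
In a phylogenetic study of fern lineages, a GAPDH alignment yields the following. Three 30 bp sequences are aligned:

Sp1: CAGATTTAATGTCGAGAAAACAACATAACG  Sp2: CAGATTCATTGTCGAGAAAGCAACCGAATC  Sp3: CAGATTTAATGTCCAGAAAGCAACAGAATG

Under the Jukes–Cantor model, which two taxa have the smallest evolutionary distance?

Sp1 and Sp3

Sp1–Sp2: 7/30 differ, p = 0.233, d = 0.280.
Sp1–Sp3: 4/30 differ, p = 0.133, d = 0.147.
Sp2–Sp3: 5/30 differ, p = 0.167, d = 0.188.
The smallest distance is between Sp1 and Sp3.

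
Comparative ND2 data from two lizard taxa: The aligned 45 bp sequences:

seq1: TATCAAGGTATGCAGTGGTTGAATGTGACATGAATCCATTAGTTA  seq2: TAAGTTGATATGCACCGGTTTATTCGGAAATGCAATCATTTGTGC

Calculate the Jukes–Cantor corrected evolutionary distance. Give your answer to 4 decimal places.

0.5716

The sequences differ at 18 of 45 sites, so p = 18/45 = 0.4.
d = −(3/4) ln(1 − 4p/3) = −0.75 ln(1 − 0.533333) = −0.75 ln(0.466667)
  = −0.75 × (-0.762139) = 0.571604 substitutions/site.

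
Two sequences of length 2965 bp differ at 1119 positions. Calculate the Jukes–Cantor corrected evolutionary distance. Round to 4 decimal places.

0.5247

p = 1119/2965 ≈ 0.377403.
d = −(3/4) ln(1 − 4p/3) = −0.75 ln(1 − 0.503204) = −0.75 ln(0.496796)
  = −0.75 × (-0.699576) = 0.524682 substitutions/site.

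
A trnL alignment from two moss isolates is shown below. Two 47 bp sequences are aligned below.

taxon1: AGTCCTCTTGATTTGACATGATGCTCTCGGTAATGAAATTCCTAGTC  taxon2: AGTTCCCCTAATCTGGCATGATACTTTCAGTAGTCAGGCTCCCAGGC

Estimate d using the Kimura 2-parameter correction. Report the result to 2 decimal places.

0.53

Of 47 sites, 14 differences are transitions and 2 are transversions, so P = 14/47 ≈ 0.297872 and Q = 2/47 ≈ 0.042553.
Under the Kimura two-parameter model, d = −½ ln(1 − 2P − Q) − ¼ ln(1 − 2Q).
1 − 2P − Q = 0.361703, giving −½ ln(0.361703) = 0.508466.
1 − 2Q = 0.914894, giving −¼ ln(0.914894) = 0.022237.
d = 0.508466 + 0.022237 = 0.530703.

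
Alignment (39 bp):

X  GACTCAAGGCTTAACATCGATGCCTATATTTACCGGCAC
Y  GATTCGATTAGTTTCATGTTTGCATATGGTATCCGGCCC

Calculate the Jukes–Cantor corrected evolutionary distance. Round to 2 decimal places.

0.65

The sequences differ at 17 of 39 sites, so p = 17/39 ≈ 0.435897.
d = −(3/4) ln(1 − 4p/3) = −0.75 ln(1 − 0.581196) = −0.75 ln(0.418804)
  = −0.75 × (-0.870352) = 0.652764 substitutions/site.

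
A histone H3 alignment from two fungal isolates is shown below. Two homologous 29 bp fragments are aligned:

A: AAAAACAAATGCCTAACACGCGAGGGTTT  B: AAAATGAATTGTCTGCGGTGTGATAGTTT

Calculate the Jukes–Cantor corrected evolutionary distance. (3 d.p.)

The sequences differ at 12 of 29 sites, so p = 12/29 ≈ 0.413793.
d = −(3/4) ln(1 − 4p/3) = −0.75 ln(1 − 0.551724) = −0.75 ln(0.448276)
  = −0.75 × (-0.802346) = 0.601760 substitutions/site.

0.602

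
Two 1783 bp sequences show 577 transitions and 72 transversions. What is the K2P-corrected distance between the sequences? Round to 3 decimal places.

P = 577/1783 ≈ 0.323612 and Q = 72/1783 ≈ 0.040381.
Under the Kimura two-parameter model, d = −½ ln(1 − 2P − Q) − ¼ ln(1 − 2Q).
1 − 2P − Q = 0.312395, giving −½ ln(0.312395) = 0.581743.
1 − 2Q = 0.919238, giving −¼ ln(0.919238) = 0.021053.
d = 0.581743 + 0.021053 = 0.602796.

0.603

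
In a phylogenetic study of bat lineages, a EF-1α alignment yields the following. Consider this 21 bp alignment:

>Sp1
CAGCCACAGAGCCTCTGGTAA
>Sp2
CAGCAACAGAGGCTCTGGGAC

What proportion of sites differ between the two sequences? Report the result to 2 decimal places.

The sequences differ at 4 of 21 positions (sites 5, 12, 19, 21).
p = 4/21 = 0.190476… ≈ 0.19 (to 2 d.p.).

0.19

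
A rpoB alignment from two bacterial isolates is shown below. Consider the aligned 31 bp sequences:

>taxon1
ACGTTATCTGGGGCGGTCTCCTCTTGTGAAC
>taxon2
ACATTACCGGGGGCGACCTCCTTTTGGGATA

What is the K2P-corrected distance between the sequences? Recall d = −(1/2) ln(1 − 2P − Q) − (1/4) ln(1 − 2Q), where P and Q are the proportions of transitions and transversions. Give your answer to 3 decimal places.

Of 31 sites, 5 differences are transitions and 4 are transversions, so P = 5/31 ≈ 0.16129 and Q = 4/31 ≈ 0.129032.
Under the Kimura two-parameter model, d = −½ ln(1 − 2P − Q) − ¼ ln(1 − 2Q).
1 − 2P − Q = 0.548388, giving −½ ln(0.548388) = 0.300386.
1 − 2Q = 0.741936, giving −¼ ln(0.741936) = 0.074623.
d = 0.300386 + 0.074623 = 0.375009.

0.375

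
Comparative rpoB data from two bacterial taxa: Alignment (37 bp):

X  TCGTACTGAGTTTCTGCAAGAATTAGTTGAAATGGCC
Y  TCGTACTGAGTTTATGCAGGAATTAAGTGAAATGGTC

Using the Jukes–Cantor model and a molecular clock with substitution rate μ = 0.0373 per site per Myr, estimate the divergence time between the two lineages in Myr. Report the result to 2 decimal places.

2.00

The sequences differ at 5 of 37 sites (14, 19, 26, 27, 36), so p = 5/37 ≈ 0.135135.
d = −(3/4) ln(1 − 4p/3) = −0.75 ln(1 − 0.18018) = −0.75 ln(0.81982)
  = −0.75 × (-0.198670) = 0.149003 substitutions/site.
Under a molecular clock d = 2μt, so t = d/(2μ) = 0.149003 / (2 × 0.0373) = 2.00 Myr.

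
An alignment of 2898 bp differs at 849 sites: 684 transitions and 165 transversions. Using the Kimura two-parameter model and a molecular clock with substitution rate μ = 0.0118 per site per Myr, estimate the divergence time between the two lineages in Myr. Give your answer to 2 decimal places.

P = 684/2898 ≈ 0.236025 and Q = 165/2898 ≈ 0.056936.
Under the Kimura two-parameter model, d = −½ ln(1 − 2P − Q) − ¼ ln(1 − 2Q).
1 − 2P − Q = 0.471014, giving −½ ln(0.471014) = 0.376434.
1 − 2Q = 0.886128, giving −¼ ln(0.886128) = 0.030223.
d = 0.376434 + 0.030223 = 0.406657.
Under a molecular clock d = 2μt, so t = d/(2μ) = 0.406657 / (2 × 0.0118) = 17.23 Myr.

17.23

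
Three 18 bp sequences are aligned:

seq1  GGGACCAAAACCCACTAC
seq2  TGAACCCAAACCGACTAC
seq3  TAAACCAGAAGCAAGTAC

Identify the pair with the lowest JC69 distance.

seq1–seq2: 4/18 differ, p = 0.222, d = 0.264.
seq1–seq3: 7/18 differ, p = 0.389, d = 0.548.
seq2–seq3: 6/18 differ, p = 0.333, d = 0.441.
The smallest distance is between seq1 and seq2.

seq1 and seq2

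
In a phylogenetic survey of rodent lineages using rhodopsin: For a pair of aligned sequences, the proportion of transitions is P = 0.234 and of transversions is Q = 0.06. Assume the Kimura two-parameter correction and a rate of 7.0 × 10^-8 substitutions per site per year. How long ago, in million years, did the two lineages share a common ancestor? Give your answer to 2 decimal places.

2.91

Under the Kimura two-parameter model, d = −½ ln(1 − 2P − Q) − ¼ ln(1 − 2Q).
1 − 2P − Q = 0.472, giving −½ ln(0.472) = 0.375388.
1 − 2Q = 0.88, giving −¼ ln(0.88) = 0.031958.
d = 0.375388 + 0.031958 = 0.407346.
Under a molecular clock d = 2μt, so t = d/(2μ) = 0.407346 / (2 × 7.0 × 10^-8) = 2.91 million years.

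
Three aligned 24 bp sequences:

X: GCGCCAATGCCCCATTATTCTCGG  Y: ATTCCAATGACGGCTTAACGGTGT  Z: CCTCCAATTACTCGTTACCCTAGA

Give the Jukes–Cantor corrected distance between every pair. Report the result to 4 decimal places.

X–Y: 13/24 sites differ → p ≈ 0.541667, d = −0.75 ln(1 − 0.722223) = 0.960702 ≈ 0.9607.
X–Z: 10/24 sites differ → p ≈ 0.416667, d = −0.75 ln(1 − 0.555556) = 0.608198 ≈ 0.6082.
Y–Z: 11/24 sites differ → p ≈ 0.458333, d = −0.75 ln(1 − 0.611111) = 0.708346 ≈ 0.7083.

d(X,Y) = 0.9607, d(X,Z) = 0.6082, d(Y,Z) = 0.7083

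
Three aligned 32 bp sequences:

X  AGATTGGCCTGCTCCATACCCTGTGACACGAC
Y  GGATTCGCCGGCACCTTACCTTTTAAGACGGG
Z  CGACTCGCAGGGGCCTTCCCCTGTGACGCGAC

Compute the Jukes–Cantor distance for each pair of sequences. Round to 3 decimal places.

d(X,Y) = 0.460, d(X,Z) = 0.404, d(Y,Z) = 0.585

X–Y: 11/32 sites differ → p = 0.34375, d = −0.75 ln(1 − 0.458333) = 0.459828 ≈ 0.460.
X–Z: 10/32 sites differ → p = 0.3125, d = −0.75 ln(1 − 0.416667) = 0.404248 ≈ 0.404.
Y–Z: 13/32 sites differ → p = 0.40625, d = −0.75 ln(1 − 0.541667) = 0.585119 ≈ 0.585.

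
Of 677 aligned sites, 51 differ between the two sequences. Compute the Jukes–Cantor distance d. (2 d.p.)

0.08

p = 51/677 ≈ 0.075332.
d = −(3/4) ln(1 − 4p/3) = −0.75 ln(1 − 0.100443) = −0.75 ln(0.899557)
  = −0.75 × (-0.105853) = 0.079390 substitutions/site.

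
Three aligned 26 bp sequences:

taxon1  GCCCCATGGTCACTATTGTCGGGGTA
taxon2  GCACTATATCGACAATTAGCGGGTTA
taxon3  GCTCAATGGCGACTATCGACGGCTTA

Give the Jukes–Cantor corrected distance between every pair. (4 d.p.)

taxon1–taxon2: 10/26 sites differ → p ≈ 0.384615, d = −0.75 ln(1 − 0.51282) = 0.539341 ≈ 0.5393.
taxon1–taxon3: 8/26 sites differ → p ≈ 0.307692, d = −0.75 ln(1 − 0.410256) = 0.396050 ≈ 0.3961.
taxon2–taxon3: 9/26 sites differ → p ≈ 0.346154, d = −0.75 ln(1 − 0.461539) = 0.464280 ≈ 0.4643.

d(taxon1,taxon2) = 0.5393, d(taxon1,taxon3) = 0.3961, d(taxon2,taxon3) = 0.4643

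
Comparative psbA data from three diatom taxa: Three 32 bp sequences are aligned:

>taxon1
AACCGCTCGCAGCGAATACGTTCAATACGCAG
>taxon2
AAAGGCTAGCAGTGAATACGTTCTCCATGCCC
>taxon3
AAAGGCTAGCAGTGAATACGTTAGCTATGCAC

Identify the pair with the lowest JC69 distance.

taxon1–taxon2: 10/32 differ, p = 0.313, d = 0.404.
taxon1–taxon3: 9/32 differ, p = 0.281, d = 0.353.
taxon2–taxon3: 4/32 differ, p = 0.125, d = 0.137.
The smallest distance is between taxon2 and taxon3.

taxon2 and taxon3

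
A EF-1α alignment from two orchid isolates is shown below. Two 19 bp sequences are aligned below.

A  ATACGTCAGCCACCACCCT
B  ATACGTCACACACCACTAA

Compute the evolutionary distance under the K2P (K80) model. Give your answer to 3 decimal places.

0.326

Of 19 sites, 1 differences are transitions and 4 are transversions, so P = 1/19 ≈ 0.052632 and Q = 4/19 ≈ 0.210526.
Under the Kimura two-parameter model, d = −½ ln(1 − 2P − Q) − ¼ ln(1 − 2Q).
1 − 2P − Q = 0.68421, giving −½ ln(0.68421) = 0.189745.
1 − 2Q = 0.578948, giving −¼ ln(0.578948) = 0.136636.
d = 0.189745 + 0.136636 = 0.326381.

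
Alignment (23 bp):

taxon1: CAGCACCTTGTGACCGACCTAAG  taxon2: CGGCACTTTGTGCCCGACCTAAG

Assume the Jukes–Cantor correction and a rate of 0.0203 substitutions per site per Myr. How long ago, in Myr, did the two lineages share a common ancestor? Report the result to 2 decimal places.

3.53

The sequences differ at 3 of 23 sites (2, 7, 13), so p = 3/23 ≈ 0.130435.
d = −(3/4) ln(1 − 4p/3) = −0.75 ln(1 − 0.173913) = −0.75 ln(0.826087)
  = −0.75 × (-0.191055) = 0.143291 substitutions/site.
Under a molecular clock d = 2μt, so t = d/(2μ) = 0.143291 / (2 × 0.0203) = 3.53 Myr.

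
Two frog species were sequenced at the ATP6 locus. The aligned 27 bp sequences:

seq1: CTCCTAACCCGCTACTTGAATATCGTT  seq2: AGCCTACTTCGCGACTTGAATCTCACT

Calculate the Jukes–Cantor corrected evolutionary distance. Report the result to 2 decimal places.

0.44

The sequences differ at 9 of 27 sites (1, 2, 7, 8, 9, 13, 22, 25, 26), so p = 9/27 ≈ 0.333333.
d = −(3/4) ln(1 − 4p/3) = −0.75 ln(1 − 0.444444) = −0.75 ln(0.555556)
  = −0.75 × (-0.587786) = 0.440840 substitutions/site.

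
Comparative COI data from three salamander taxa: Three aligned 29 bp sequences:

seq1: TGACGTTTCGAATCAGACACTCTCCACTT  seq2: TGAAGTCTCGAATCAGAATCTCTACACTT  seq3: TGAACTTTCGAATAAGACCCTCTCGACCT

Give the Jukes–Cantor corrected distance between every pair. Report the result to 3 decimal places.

seq1–seq2: 5/29 sites differ → p ≈ 0.172414, d = −0.75 ln(1 − 0.229885) = 0.195912 ≈ 0.196.
seq1–seq3: 6/29 sites differ → p ≈ 0.206897, d = −0.75 ln(1 − 0.275863) = 0.242081 ≈ 0.242.
seq2–seq3: 8/29 sites differ → p ≈ 0.275862, d = −0.75 ln(1 − 0.367816) = 0.343931 ≈ 0.344.

d(seq1,seq2) = 0.196, d(seq1,seq3) = 0.242, d(seq2,seq3) = 0.344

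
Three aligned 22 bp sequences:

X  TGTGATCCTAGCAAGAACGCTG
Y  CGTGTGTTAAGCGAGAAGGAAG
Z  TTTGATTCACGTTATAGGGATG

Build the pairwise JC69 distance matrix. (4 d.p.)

d(X,Y) = 0.6987, d(X,Z) = 0.6987, d(Y,Z) = 0.8240

X–Y: 10/22 sites differ → p ≈ 0.454545, d = −0.75 ln(1 − 0.60606) = 0.698667 ≈ 0.6987.
X–Z: 10/22 sites differ → p ≈ 0.454545, d = −0.75 ln(1 − 0.60606) = 0.698667 ≈ 0.6987.
Y–Z: 11/22 sites differ → p = 0.5, d = −0.75 ln(1 − 0.666667) = 0.823960 ≈ 0.8240.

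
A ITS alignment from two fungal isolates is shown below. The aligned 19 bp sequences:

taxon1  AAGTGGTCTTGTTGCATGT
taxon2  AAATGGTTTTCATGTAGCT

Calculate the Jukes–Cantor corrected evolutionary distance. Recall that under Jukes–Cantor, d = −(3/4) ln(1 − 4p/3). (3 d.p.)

The sequences differ at 7 of 19 sites (3, 8, 11, 12, 15, 17, 18), so p = 7/19 ≈ 0.368421.
d = −(3/4) ln(1 − 4p/3) = −0.75 ln(1 − 0.491228) = −0.75 ln(0.508772)
  = −0.75 × (-0.675755) = 0.506816 substitutions/site.

0.507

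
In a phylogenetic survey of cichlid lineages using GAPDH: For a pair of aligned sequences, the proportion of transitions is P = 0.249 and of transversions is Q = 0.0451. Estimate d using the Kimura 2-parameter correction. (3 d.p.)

Under the Kimura two-parameter model, d = −½ ln(1 − 2P − Q) − ¼ ln(1 − 2Q).
1 − 2P − Q = 0.4569, giving −½ ln(0.4569) = 0.391645.
1 − 2Q = 0.9098, giving −¼ ln(0.9098) = 0.023633.
d = 0.391645 + 0.023633 = 0.415278.

0.415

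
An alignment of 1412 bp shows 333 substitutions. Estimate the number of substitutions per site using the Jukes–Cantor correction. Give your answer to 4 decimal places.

0.2831

p = 333/1412 ≈ 0.235836.
d = −(3/4) ln(1 − 4p/3) = −0.75 ln(1 − 0.314448) = −0.75 ln(0.685552)
  = −0.75 × (-0.377531) = 0.283148 substitutions/site.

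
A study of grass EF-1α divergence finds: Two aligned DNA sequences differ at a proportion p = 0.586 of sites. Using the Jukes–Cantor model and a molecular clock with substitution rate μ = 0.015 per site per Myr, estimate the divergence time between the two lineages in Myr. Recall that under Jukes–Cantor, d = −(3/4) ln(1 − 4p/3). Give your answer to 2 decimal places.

d = −(3/4) ln(1 − 4p/3) = −0.75 ln(1 − 0.781333) = −0.75 ln(0.218667)
  = −0.75 × (-1.520205) = 1.140154 substitutions/site.
Under a molecular clock d = 2μt, so t = d/(2μ) = 1.140154 / (2 × 0.015) = 38.01 Myr.

38.01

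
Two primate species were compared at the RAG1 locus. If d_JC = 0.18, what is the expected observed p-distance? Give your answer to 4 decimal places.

0.1600

p = (3/4)(1 − e^(−4d/3)) = 0.75 × (1 − e^(-0.24)) = 0.75 × (1 − 0.786628) = 0.160029.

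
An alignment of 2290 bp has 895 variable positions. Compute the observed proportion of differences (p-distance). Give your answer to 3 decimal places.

0.391

p = 895/2290 = 0.390829… ≈ 0.391 (to 3 d.p.).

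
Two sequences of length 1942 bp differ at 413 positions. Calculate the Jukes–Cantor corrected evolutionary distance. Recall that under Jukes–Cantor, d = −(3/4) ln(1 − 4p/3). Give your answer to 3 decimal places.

0.250

p = 413/1942 ≈ 0.212667.
d = −(3/4) ln(1 − 4p/3) = −0.75 ln(1 − 0.283556) = −0.75 ln(0.716444)
  = −0.75 × (-0.333455) = 0.250091 substitutions/site.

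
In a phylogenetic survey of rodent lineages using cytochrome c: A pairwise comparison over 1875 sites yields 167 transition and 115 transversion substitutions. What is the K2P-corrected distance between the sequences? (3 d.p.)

0.170

P = 167/1875 ≈ 0.089067 and Q = 115/1875 ≈ 0.061333.
Under the Kimura two-parameter model, d = −½ ln(1 − 2P − Q) − ¼ ln(1 − 2Q).
1 − 2P − Q = 0.760533, giving −½ ln(0.760533) = 0.136868.
1 − 2Q = 0.877334, giving −¼ ln(0.877334) = 0.032717.
d = 0.136868 + 0.032717 = 0.169585.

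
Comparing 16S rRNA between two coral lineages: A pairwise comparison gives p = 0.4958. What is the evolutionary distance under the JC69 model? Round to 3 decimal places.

0.811

d = −(3/4) ln(1 − 4p/3) = −0.75 ln(1 − 0.661067) = −0.75 ln(0.338933)
  = −0.75 × (-1.081953) = 0.811465 substitutions/site.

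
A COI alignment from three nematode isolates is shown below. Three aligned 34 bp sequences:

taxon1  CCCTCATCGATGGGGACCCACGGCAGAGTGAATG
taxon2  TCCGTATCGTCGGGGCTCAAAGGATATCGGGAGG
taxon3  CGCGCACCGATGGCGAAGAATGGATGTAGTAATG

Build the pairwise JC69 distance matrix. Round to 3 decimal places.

d(taxon1,taxon2) = 0.824, d(taxon1,taxon3) = 0.597, d(taxon2,taxon3) = 0.741

taxon1–taxon2: 17/34 sites differ → p = 0.5, d = −0.75 ln(1 − 0.666667) = 0.823960 ≈ 0.824.
taxon1–taxon3: 14/34 sites differ → p ≈ 0.411765, d = −0.75 ln(1 − 0.54902) = 0.597249 ≈ 0.597.
taxon2–taxon3: 16/34 sites differ → p ≈ 0.470588, d = −0.75 ln(1 − 0.627451) = 0.740540 ≈ 0.741.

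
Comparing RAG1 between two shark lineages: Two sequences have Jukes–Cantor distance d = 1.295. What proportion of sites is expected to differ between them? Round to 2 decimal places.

0.62

p = (3/4)(1 − e^(−4d/3)) = 0.75 × (1 − e^(-1.726667)) = 0.75 × (1 − 0.177876) = 0.616593.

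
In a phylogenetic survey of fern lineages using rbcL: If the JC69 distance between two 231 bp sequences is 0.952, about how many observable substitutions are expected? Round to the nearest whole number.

125

Invert JC69: p = (3/4)(1 − e^(−4d/3)) = 0.75 × (1 − e^(-1.269333)) = 0.75 × (1 − 0.281019) = 0.539236.
Expected differing sites = pL ≈ 0.539236 × 231 = 124.563516 ≈ 125.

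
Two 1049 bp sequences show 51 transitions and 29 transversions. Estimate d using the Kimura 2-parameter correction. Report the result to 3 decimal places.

0.081

P = 51/1049 ≈ 0.048618 and Q = 29/1049 ≈ 0.027645.
Under the Kimura two-parameter model, d = −½ ln(1 − 2P − Q) − ¼ ln(1 − 2Q).
1 − 2P − Q = 0.875119, giving −½ ln(0.875119) = 0.066698.
1 − 2Q = 0.94471, giving −¼ ln(0.94471) = 0.014219.
d = 0.066698 + 0.014219 = 0.080917.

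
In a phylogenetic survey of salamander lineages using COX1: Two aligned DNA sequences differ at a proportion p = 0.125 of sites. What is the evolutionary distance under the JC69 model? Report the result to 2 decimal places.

d = −(3/4) ln(1 − 4p/3) = −0.75 ln(1 − 0.166667) = −0.75 ln(0.833333)
  = −0.75 × (-0.182322) = 0.136742 substitutions/site.

0.14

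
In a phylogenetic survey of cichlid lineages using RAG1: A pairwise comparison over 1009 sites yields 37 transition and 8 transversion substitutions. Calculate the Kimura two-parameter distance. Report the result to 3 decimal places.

P = 37/1009 ≈ 0.03667 and Q = 8/1009 ≈ 0.007929.
Under the Kimura two-parameter model, d = −½ ln(1 − 2P − Q) − ¼ ln(1 − 2Q).
1 − 2P − Q = 0.918731, giving −½ ln(0.918731) = 0.042381.
1 − 2Q = 0.984142, giving −¼ ln(0.984142) = 0.003996.
d = 0.042381 + 0.003996 = 0.046377.

0.046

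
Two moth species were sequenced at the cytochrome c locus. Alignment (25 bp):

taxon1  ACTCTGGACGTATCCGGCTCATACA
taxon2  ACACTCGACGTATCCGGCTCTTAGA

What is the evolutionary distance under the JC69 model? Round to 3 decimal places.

0.180

The sequences differ at 4 of 25 sites (3, 6, 21, 24), so p = 4/25 = 0.16.
d = −(3/4) ln(1 − 4p/3) = −0.75 ln(1 − 0.213333) = −0.75 ln(0.786667)
  = −0.75 × (-0.239950) = 0.179963 substitutions/site.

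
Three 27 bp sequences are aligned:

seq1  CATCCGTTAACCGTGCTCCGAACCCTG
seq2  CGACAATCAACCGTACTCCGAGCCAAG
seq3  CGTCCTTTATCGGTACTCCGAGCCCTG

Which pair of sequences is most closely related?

seq1–seq2: 9/27 differ, p = 0.333, d = 0.441.
seq1–seq3: 6/27 differ, p = 0.222, d = 0.264.
seq2–seq3: 8/27 differ, p = 0.296, d = 0.377.
The smallest distance is between seq1 and seq3.

seq1 and seq3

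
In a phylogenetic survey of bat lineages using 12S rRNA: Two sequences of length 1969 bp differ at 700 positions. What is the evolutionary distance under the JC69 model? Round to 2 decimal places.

p = 700/1969 ≈ 0.35551.
d = −(3/4) ln(1 − 4p/3) = −0.75 ln(1 − 0.474013) = −0.75 ln(0.525987)
  = −0.75 × (-0.642479) = 0.481859 substitutions/site.

0.48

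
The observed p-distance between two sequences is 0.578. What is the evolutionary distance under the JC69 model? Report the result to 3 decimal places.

d = −(3/4) ln(1 − 4p/3) = −0.75 ln(1 − 0.770667) = −0.75 ln(0.229333)
  = −0.75 × (-1.472580) = 1.104435 substitutions/site.

1.104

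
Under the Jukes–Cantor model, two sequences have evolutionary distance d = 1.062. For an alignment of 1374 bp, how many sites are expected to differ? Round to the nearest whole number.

780

Invert JC69: p = (3/4)(1 − e^(−4d/3)) = 0.75 × (1 − e^(-1.416)) = 0.75 × (1 − 0.242683) = 0.567988.
Expected differing sites = pL ≈ 0.567988 × 1374 = 780.415512 ≈ 780.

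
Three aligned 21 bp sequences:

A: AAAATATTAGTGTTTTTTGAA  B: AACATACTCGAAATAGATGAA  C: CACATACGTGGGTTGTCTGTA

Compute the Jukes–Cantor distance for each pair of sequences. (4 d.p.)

A–B: 9/21 sites differ → p ≈ 0.428571, d = −0.75 ln(1 − 0.571428) = 0.635472 ≈ 0.6355.
A–C: 9/21 sites differ → p ≈ 0.428571, d = −0.75 ln(1 − 0.571428) = 0.635472 ≈ 0.6355.
B–C: 10/21 sites differ → p ≈ 0.47619, d = −0.75 ln(1 − 0.63492) = 0.755729 ≈ 0.7557.

d(A,B) = 0.6355, d(A,C) = 0.6355, d(B,C) = 0.7557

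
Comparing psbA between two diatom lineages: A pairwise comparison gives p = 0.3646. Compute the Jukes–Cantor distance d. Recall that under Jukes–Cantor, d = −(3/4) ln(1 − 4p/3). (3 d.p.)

0.499

d = −(3/4) ln(1 − 4p/3) = −0.75 ln(1 − 0.486133) = −0.75 ln(0.513867)
  = −0.75 × (-0.665791) = 0.499343 substitutions/site.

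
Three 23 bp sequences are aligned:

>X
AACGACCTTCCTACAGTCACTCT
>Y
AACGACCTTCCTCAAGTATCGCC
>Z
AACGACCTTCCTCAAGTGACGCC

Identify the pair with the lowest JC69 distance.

Y and Z

X–Y: 6/23 differ, p = 0.261, d = 0.321.
X–Z: 5/23 differ, p = 0.217, d = 0.257.
Y–Z: 2/23 differ, p = 0.087, d = 0.092.
The smallest distance is between Y and Z.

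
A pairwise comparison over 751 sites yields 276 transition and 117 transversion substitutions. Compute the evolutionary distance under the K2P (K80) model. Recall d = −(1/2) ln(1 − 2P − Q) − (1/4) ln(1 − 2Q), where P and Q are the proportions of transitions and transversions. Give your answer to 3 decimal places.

P = 276/751 ≈ 0.36751 and Q = 117/751 ≈ 0.155792.
Under the Kimura two-parameter model, d = −½ ln(1 − 2P − Q) − ¼ ln(1 − 2Q).
1 − 2P − Q = 0.109188, giving −½ ln(0.109188) = 1.107342.
1 − 2Q = 0.688416, giving −¼ ln(0.688416) = 0.093340.
d = 1.107342 + 0.093340 = 1.200682.

1.201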